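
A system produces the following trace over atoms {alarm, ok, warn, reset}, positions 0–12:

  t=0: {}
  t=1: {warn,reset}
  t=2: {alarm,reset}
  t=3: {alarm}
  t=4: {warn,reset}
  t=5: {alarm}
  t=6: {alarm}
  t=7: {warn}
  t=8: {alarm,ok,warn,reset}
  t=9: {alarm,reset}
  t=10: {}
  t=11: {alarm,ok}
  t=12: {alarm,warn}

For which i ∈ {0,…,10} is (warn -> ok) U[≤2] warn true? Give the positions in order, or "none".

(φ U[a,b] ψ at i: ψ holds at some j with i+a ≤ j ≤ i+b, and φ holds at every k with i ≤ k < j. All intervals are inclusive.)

Evaluate at each i in [0,10]:
  i=0: ✓ (rhs at j=1; lhs holds on [0,0])
  i=1: ✓ (rhs at j=1)
  i=2: ✓ (rhs at j=4; lhs holds on [2,3])
  i=3: ✓ (rhs at j=4; lhs holds on [3,3])
  i=4: ✓ (rhs at j=4)
  i=5: ✓ (rhs at j=7; lhs holds on [5,6])
  i=6: ✓ (rhs at j=7; lhs holds on [6,6])
  i=7: ✓ (rhs at j=7)
  i=8: ✓ (rhs at j=8)
  i=9: ✗ (no rhs in [9,11])
  i=10: ✓ (rhs at j=12; lhs holds on [10,11])

0, 1, 2, 3, 4, 5, 6, 7, 8, 10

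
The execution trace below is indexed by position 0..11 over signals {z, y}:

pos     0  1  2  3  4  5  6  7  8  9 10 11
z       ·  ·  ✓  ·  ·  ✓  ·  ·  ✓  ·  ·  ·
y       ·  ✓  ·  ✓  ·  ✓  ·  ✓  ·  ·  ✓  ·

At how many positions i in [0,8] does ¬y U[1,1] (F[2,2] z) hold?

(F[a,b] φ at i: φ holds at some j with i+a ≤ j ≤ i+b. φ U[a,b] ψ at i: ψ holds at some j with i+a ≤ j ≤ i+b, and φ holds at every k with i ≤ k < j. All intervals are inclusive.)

1

Evaluate at each i in [0,8]:
  i=0: ✗ (no rhs in [1,1])
  i=1: ✗ (no rhs in [2,2])
  i=2: ✓ (rhs at j=3; lhs holds on [2,2])
  i=3: ✗ (no rhs in [4,4])
  i=4: ✗ (no rhs in [5,5])
  i=5: ✗ (lhs fails at k=5 before rhs at j=6)
  i=6: ✗ (no rhs in [7,7])
  i=7: ✗ (no rhs in [8,8])
  i=8: ✗ (no rhs in [9,9])
Positions where it holds: {2} → 1.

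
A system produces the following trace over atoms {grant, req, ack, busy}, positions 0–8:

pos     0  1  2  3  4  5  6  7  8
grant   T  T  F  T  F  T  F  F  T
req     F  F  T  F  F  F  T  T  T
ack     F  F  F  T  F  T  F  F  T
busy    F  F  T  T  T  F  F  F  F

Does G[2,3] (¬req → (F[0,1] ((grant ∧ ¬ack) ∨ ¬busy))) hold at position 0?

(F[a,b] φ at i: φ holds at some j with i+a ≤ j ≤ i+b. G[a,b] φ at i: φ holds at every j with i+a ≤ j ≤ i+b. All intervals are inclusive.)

Does not hold

Check (¬req → (F[0,1] ((grant ∧ ¬ack) ∨ ¬busy))) at every j in [2,3]:
  j=2: antecedent false → ✓
  j=3: antecedent true; consequent fails (none in [3,4]) → ✗
Fails at j=3 → formula fails.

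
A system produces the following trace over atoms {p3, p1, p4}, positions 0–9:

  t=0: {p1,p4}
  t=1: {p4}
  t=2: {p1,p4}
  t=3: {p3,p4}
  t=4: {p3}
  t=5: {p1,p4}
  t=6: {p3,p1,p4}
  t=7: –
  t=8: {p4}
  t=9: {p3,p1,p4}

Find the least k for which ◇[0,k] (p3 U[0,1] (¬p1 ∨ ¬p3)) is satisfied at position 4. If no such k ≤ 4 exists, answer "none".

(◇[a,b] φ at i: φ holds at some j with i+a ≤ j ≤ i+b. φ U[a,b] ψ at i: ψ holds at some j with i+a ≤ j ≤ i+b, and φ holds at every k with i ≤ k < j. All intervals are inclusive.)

0

Scan j = 4,5,… for (p3 U[0,1] (¬p1 ∨ ¬p3)):
  j=4: holds
First hit at j=4, so smallest k = 4-4 = 0.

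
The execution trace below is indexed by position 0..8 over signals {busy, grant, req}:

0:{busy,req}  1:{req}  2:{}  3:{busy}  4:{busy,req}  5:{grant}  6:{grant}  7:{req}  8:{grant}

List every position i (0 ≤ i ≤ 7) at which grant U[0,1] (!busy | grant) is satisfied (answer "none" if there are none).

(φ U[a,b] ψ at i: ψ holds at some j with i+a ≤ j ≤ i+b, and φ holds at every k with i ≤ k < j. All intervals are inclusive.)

1, 2, 5, 6, 7

Evaluate at each i in [0,7]:
  i=0: ✗ (lhs fails at k=0 before rhs at j=1)
  i=1: ✓ (rhs at j=1)
  i=2: ✓ (rhs at j=2)
  i=3: ✗ (no rhs in [3,4])
  i=4: ✗ (lhs fails at k=4 before rhs at j=5)
  i=5: ✓ (rhs at j=5)
  i=6: ✓ (rhs at j=6)
  i=7: ✓ (rhs at j=7)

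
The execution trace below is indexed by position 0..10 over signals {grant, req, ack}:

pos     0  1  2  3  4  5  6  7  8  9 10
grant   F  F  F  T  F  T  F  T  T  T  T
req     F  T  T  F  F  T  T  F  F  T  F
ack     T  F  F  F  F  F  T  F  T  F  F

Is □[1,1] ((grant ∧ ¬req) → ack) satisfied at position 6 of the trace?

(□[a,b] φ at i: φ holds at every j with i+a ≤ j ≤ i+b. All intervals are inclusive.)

No

Check ((grant ∧ ¬req) → ack) at every j in [7,7]:
  j=7: antecedent true; consequent false → ✗
Fails at j=7 → formula fails.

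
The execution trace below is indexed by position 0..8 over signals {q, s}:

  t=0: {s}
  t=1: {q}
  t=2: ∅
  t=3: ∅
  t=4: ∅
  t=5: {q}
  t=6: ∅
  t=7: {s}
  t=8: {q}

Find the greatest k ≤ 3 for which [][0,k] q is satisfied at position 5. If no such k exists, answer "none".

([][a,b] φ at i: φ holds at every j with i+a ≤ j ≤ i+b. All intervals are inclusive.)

0

q must hold from j=5 onward; find where it first fails.
  j=5: holds
  j=6: fails
Holds on [5,5], so largest k = 0.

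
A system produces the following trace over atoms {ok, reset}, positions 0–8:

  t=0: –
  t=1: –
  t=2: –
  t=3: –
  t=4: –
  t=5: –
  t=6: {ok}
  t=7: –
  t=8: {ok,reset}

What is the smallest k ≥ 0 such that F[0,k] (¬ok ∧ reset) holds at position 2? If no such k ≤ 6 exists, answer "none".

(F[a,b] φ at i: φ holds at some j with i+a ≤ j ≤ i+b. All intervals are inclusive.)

Scan j = 2,3,… for (¬ok ∧ reset):
  j=2: fails
  j=3: fails
  j=4: fails
  j=5: fails
  j=6: fails
  j=7: fails
  j=8: fails
No j in [2,8] satisfies it → none.

none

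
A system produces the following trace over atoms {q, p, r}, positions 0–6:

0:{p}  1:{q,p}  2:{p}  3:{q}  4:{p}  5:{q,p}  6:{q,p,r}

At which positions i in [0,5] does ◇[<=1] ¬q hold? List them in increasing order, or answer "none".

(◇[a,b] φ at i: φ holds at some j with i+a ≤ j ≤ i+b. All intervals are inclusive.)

Evaluate at each i in [0,5]:
  i=0: ✓ (witness j=0)
  i=1: ✓ (witness j=2)
  i=2: ✓ (witness j=2)
  i=3: ✓ (witness j=4)
  i=4: ✓ (witness j=4)
  i=5: ✗ (none in [5,6])

0, 1, 2, 3, 4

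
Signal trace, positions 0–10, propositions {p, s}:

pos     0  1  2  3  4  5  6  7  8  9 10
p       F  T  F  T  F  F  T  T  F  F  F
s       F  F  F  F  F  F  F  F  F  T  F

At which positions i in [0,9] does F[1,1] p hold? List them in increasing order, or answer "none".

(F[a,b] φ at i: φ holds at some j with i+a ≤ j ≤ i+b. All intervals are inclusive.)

Evaluate at each i in [0,9]:
  i=0: ✓ (witness j=1)
  i=1: ✗ (none in [2,2])
  i=2: ✓ (witness j=3)
  i=3: ✗ (none in [4,4])
  i=4: ✗ (none in [5,5])
  i=5: ✓ (witness j=6)
  i=6: ✓ (witness j=7)
  i=7: ✗ (none in [8,8])
  i=8: ✗ (none in [9,9])
  i=9: ✗ (none in [10,10])

0, 2, 5, 6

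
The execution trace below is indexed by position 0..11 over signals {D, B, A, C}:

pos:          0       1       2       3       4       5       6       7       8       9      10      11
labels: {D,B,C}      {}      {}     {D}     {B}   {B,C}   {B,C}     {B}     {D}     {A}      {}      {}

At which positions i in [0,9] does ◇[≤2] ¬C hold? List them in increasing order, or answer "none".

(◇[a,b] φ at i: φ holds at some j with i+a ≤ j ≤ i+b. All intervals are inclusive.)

0, 1, 2, 3, 4, 5, 6, 7, 8, 9

Evaluate at each i in [0,9]:
  i=0: ✓ (witness j=1)
  i=1: ✓ (witness j=1)
  i=2: ✓ (witness j=2)
  i=3: ✓ (witness j=3)
  i=4: ✓ (witness j=4)
  i=5: ✓ (witness j=7)
  i=6: ✓ (witness j=7)
  i=7: ✓ (witness j=7)
  i=8: ✓ (witness j=8)
  i=9: ✓ (witness j=9)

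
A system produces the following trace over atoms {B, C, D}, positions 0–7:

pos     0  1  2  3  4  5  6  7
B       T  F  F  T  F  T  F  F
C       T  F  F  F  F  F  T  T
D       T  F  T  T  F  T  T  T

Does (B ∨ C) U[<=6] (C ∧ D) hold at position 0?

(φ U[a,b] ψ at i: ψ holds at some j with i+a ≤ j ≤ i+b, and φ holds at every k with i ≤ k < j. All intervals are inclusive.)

Need some j in [0,6] with (C ∧ D), and (B ∨ C) at every k in [0,j-1].
  j=0: (C ∧ D) holds; no prefix to check → satisfied.

Yes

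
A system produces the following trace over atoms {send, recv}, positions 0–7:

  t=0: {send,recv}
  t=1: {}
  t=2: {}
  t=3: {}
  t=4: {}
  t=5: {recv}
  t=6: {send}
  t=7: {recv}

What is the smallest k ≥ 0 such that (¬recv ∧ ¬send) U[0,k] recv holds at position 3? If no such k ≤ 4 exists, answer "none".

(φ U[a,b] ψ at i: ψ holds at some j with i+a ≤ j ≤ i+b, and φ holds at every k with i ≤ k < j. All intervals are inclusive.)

Need earliest j ≥ 3 with recv, and (¬recv ∧ ¬send) at every k in [3,j-1].
  j=3: rhs fails.
  j=4: rhs fails.
  j=5: rhs holds; lhs holds on [3,4]. k = 2.

2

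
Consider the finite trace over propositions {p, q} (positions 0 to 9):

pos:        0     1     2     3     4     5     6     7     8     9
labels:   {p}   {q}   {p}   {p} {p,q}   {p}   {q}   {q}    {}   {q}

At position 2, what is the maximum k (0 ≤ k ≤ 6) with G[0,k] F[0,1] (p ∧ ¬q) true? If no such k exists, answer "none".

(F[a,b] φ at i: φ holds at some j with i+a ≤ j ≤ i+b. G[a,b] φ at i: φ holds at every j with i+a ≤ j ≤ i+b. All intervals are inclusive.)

3

F[0,1] (p ∧ ¬q) must hold from j=2 onward; find where it first fails.
  j=2: holds
  j=3: holds
  j=4: holds
  j=5: holds
  j=6: fails
Holds on [2,5], so largest k = 3.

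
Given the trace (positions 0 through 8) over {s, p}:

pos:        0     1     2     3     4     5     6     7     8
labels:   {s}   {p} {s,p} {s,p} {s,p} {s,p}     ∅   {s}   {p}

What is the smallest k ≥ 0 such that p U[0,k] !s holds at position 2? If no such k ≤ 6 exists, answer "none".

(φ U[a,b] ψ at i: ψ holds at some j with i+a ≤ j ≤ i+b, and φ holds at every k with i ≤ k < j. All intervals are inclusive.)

Need earliest j ≥ 2 with !s, and p at every k in [2,j-1].
  j=2: rhs fails.
  j=3: rhs fails.
  j=4: rhs fails.
  j=5: rhs fails.
  j=6: rhs holds; lhs holds on [2,5]. k = 4.

4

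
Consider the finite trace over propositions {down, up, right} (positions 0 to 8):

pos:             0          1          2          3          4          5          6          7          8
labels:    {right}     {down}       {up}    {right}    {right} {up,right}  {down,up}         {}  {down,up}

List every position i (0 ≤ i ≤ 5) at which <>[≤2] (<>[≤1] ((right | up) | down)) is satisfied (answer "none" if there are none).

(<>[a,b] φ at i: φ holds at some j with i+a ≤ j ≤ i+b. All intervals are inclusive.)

Evaluate at each i in [0,5]:
  i=0: ✓ (witness j=0)
  i=1: ✓ (witness j=1)
  i=2: ✓ (witness j=2)
  i=3: ✓ (witness j=3)
  i=4: ✓ (witness j=4)
  i=5: ✓ (witness j=5)

0, 1, 2, 3, 4, 5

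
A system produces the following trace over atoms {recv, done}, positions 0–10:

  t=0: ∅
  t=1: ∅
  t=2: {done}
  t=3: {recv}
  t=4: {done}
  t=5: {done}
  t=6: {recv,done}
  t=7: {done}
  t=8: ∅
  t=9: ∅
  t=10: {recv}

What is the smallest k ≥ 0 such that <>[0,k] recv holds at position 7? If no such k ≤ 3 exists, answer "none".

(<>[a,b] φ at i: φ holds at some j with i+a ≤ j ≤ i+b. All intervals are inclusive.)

3

Scan j = 7,8,… for recv:
  j=7: fails
  j=8: fails
  j=9: fails
  j=10: holds
First hit at j=10, so smallest k = 10-7 = 3.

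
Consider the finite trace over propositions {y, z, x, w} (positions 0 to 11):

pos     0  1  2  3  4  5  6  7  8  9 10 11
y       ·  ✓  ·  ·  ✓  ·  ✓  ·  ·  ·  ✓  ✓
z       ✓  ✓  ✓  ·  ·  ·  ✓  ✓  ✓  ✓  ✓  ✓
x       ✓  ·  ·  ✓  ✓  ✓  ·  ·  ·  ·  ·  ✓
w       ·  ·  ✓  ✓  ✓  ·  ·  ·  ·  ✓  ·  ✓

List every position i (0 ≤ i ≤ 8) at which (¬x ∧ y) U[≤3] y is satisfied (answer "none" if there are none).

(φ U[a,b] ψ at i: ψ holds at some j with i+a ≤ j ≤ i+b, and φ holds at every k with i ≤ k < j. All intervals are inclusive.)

Evaluate at each i in [0,8]:
  i=0: ✗ (lhs fails at k=0 before rhs at j=1)
  i=1: ✓ (rhs at j=1)
  i=2: ✗ (lhs fails at k=2 before rhs at j=4)
  i=3: ✗ (lhs fails at k=3 before rhs at j=4)
  i=4: ✓ (rhs at j=4)
  i=5: ✗ (lhs fails at k=5 before rhs at j=6)
  i=6: ✓ (rhs at j=6)
  i=7: ✗ (lhs fails at k=7 before rhs at j=10)
  i=8: ✗ (lhs fails at k=8 before rhs at j=10)

1, 4, 6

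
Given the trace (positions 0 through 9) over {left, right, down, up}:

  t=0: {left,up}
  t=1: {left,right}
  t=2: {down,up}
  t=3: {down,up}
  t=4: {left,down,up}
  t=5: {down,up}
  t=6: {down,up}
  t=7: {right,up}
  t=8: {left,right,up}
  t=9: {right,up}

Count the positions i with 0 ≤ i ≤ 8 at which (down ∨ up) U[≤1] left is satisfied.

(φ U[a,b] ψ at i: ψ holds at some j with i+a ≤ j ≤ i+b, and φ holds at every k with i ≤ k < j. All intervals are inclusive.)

Evaluate at each i in [0,8]:
  i=0: ✓ (rhs at j=0)
  i=1: ✓ (rhs at j=1)
  i=2: ✗ (no rhs in [2,3])
  i=3: ✓ (rhs at j=4; lhs holds on [3,3])
  i=4: ✓ (rhs at j=4)
  i=5: ✗ (no rhs in [5,6])
  i=6: ✗ (no rhs in [6,7])
  i=7: ✓ (rhs at j=8; lhs holds on [7,7])
  i=8: ✓ (rhs at j=8)
Positions where it holds: {0, 1, 3, 4, 7, 8} → 6.

6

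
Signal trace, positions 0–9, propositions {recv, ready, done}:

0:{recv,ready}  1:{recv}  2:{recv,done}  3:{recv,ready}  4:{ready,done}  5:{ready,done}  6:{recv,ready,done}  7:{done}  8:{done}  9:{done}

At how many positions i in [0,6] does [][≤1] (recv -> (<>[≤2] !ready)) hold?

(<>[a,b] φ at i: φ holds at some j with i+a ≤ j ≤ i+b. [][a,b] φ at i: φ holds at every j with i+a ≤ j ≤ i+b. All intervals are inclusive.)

Evaluate at each i in [0,6]:
  i=0: ✓ (all of [0,1])
  i=1: ✓ (all of [1,2])
  i=2: ✗ (fails at j=3)
  i=3: ✗ (fails at j=3)
  i=4: ✓ (all of [4,5])
  i=5: ✓ (all of [5,6])
  i=6: ✓ (all of [6,7])
Positions where it holds: {0, 1, 4, 5, 6} → 5.

5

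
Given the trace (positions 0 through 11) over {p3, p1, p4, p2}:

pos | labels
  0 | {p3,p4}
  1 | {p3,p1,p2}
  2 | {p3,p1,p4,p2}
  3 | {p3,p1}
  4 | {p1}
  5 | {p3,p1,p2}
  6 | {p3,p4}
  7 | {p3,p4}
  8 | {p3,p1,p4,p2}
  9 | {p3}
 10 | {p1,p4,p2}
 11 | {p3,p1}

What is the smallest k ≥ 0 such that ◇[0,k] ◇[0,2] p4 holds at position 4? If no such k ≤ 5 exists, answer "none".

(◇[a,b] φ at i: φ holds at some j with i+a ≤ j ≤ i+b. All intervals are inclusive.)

0

Scan j = 4,5,… for ◇[0,2] p4:
  j=4: holds
First hit at j=4, so smallest k = 4-4 = 0.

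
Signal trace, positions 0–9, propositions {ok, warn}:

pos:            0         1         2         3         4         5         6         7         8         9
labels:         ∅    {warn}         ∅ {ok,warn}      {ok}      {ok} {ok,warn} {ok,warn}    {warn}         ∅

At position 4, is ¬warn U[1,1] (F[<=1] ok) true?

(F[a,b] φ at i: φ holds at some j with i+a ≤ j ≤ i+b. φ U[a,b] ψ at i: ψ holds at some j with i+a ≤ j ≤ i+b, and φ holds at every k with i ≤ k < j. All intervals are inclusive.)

Yes

Need some j in [5,5] with F[<=1] ok, and ¬warn at every k in [4,j-1].
  j=5: F[<=1] ok holds; ¬warn holds at every k in [4,4] → satisfied.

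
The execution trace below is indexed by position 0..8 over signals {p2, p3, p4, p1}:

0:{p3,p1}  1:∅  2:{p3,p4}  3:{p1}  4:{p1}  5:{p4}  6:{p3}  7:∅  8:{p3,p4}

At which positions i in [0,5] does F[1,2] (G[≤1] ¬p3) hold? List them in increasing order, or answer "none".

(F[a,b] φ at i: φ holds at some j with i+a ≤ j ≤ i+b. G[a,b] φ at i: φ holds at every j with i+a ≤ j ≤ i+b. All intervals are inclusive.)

Evaluate at each i in [0,5]:
  i=0: ✗ (none in [1,2])
  i=1: ✓ (witness j=3)
  i=2: ✓ (witness j=3)
  i=3: ✓ (witness j=4)
  i=4: ✗ (none in [5,6])
  i=5: ✗ (none in [6,7])

1, 2, 3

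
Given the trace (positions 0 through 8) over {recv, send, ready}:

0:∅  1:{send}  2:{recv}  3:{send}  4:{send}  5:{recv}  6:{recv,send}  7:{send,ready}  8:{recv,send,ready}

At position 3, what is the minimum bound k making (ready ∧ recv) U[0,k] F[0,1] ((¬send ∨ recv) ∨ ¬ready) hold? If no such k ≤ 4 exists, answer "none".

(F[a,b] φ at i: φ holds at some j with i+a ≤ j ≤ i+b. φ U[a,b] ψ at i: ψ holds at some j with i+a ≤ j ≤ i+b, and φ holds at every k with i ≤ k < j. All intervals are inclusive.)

Need earliest j ≥ 3 with F[0,1] ((¬send ∨ recv) ∨ ¬ready), and (ready ∧ recv) at every k in [3,j-1].
  j=3: rhs holds (empty prefix). k = 0.

0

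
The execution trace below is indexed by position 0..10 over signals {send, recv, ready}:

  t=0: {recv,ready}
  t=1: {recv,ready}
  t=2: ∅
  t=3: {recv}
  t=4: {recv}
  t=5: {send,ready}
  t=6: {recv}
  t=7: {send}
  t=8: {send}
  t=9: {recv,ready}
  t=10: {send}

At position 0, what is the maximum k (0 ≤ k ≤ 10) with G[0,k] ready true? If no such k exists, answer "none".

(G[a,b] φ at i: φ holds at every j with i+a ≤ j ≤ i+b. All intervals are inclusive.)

ready must hold from j=0 onward; find where it first fails.
  j=0: holds
  j=1: holds
  j=2: fails
Holds on [0,1], so largest k = 1.

1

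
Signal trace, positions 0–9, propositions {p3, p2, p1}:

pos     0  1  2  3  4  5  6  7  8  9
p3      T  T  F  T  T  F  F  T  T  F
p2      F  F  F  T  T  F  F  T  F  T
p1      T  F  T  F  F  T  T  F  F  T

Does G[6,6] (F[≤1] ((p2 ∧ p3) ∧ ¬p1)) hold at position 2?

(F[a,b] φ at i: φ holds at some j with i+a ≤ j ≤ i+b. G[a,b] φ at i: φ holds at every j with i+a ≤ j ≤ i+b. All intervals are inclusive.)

Does not hold

Check F[≤1] ((p2 ∧ p3) ∧ ¬p1) at every j in [8,8]:
  j=8: fails (none in [8,9])
Fails at j=8 → formula fails.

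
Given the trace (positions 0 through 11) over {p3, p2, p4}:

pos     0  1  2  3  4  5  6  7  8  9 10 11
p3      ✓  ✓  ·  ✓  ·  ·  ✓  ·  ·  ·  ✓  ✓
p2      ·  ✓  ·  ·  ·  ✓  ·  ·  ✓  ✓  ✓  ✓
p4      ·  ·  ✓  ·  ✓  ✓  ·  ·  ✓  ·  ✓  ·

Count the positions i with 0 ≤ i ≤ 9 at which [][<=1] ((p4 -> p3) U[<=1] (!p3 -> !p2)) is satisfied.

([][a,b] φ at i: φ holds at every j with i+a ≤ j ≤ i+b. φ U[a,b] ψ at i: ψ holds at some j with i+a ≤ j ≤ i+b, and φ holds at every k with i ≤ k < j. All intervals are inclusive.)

6

Evaluate at each i in [0,9]:
  i=0: ✓ (all of [0,1])
  i=1: ✓ (all of [1,2])
  i=2: ✓ (all of [2,3])
  i=3: ✓ (all of [3,4])
  i=4: ✗ (fails at j=5)
  i=5: ✗ (fails at j=5)
  i=6: ✓ (all of [6,7])
  i=7: ✗ (fails at j=8)
  i=8: ✗ (fails at j=8)
  i=9: ✓ (all of [9,10])
Positions where it holds: {0, 1, 2, 3, 6, 9} → 6.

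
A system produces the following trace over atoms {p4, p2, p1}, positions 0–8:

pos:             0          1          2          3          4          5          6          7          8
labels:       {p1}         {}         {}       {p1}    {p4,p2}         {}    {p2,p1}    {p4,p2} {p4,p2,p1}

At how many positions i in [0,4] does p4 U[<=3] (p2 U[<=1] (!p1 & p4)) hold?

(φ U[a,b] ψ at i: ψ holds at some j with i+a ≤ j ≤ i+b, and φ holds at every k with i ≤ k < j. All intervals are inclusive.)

1

Evaluate at each i in [0,4]:
  i=0: ✗ (no rhs in [0,3])
  i=1: ✗ (lhs fails at k=1 before rhs at j=4)
  i=2: ✗ (lhs fails at k=2 before rhs at j=4)
  i=3: ✗ (lhs fails at k=3 before rhs at j=4)
  i=4: ✓ (rhs at j=4)
Positions where it holds: {4} → 1.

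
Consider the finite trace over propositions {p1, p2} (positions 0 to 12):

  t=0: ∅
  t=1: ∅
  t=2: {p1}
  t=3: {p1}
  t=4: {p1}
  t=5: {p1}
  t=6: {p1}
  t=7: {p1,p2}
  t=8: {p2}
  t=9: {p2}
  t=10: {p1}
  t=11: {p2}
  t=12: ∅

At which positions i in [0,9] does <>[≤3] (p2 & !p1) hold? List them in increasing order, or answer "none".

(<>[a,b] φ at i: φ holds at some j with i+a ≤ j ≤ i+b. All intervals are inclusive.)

5, 6, 7, 8, 9

Evaluate at each i in [0,9]:
  i=0: ✗ (none in [0,3])
  i=1: ✗ (none in [1,4])
  i=2: ✗ (none in [2,5])
  i=3: ✗ (none in [3,6])
  i=4: ✗ (none in [4,7])
  i=5: ✓ (witness j=8)
  i=6: ✓ (witness j=8)
  i=7: ✓ (witness j=8)
  i=8: ✓ (witness j=8)
  i=9: ✓ (witness j=9)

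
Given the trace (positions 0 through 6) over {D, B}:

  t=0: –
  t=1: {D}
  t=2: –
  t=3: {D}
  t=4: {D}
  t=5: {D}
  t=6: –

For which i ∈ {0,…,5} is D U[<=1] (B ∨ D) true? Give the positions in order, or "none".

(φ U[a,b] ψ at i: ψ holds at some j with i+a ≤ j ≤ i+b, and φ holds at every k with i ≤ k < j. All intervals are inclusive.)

Evaluate at each i in [0,5]:
  i=0: ✗ (lhs fails at k=0 before rhs at j=1)
  i=1: ✓ (rhs at j=1)
  i=2: ✗ (lhs fails at k=2 before rhs at j=3)
  i=3: ✓ (rhs at j=3)
  i=4: ✓ (rhs at j=4)
  i=5: ✓ (rhs at j=5)

1, 3, 4, 5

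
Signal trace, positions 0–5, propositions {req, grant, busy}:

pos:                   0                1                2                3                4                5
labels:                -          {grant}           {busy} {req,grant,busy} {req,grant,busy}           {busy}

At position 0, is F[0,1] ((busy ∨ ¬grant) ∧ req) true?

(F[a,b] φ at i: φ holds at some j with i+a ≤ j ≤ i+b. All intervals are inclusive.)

Check ((busy ∨ ¬grant) ∧ req) at each j in [0,1]:
  j=0: false
  j=1: false
No position in the window satisfies it → formula fails.

False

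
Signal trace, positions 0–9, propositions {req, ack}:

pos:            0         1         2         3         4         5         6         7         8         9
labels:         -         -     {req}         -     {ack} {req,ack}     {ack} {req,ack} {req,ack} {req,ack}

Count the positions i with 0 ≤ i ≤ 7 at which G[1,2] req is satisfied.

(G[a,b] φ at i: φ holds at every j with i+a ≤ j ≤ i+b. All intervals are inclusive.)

Evaluate at each i in [0,7]:
  i=0: ✗ (fails at j=1)
  i=1: ✗ (fails at j=3)
  i=2: ✗ (fails at j=3)
  i=3: ✗ (fails at j=4)
  i=4: ✗ (fails at j=6)
  i=5: ✗ (fails at j=6)
  i=6: ✓ (all of [7,8])
  i=7: ✓ (all of [8,9])
Positions where it holds: {6, 7} → 2.

2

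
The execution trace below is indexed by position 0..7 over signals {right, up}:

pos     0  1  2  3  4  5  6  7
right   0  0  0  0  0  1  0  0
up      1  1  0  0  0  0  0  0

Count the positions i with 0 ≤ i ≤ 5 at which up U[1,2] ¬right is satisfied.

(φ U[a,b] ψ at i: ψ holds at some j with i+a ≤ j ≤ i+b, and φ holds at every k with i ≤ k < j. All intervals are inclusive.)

Evaluate at each i in [0,5]:
  i=0: ✓ (rhs at j=1; lhs holds on [0,0])
  i=1: ✓ (rhs at j=2; lhs holds on [1,1])
  i=2: ✗ (lhs fails at k=2 before rhs at j=3)
  i=3: ✗ (lhs fails at k=3 before rhs at j=4)
  i=4: ✗ (lhs fails at k=4 before rhs at j=6)
  i=5: ✗ (lhs fails at k=5 before rhs at j=6)
Positions where it holds: {0, 1} → 2.

2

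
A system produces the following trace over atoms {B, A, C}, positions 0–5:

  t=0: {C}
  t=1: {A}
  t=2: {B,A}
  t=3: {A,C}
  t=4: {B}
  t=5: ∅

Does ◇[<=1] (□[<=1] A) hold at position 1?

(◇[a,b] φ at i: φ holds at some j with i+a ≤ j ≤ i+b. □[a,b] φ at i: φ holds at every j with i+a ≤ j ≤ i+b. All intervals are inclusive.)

Yes

Check □[<=1] A at each j in [1,2]:
  j=1: holds on [1,2]
  j=2: holds on [2,3]
Found at j=1 → formula holds.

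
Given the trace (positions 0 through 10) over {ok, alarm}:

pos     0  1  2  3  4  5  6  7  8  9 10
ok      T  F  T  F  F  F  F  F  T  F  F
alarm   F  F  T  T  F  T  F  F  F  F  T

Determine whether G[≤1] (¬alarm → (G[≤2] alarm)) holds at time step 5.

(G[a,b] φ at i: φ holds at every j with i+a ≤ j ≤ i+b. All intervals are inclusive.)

False

Check (¬alarm → (G[≤2] alarm)) at every j in [5,6]:
  j=5: antecedent false → ✓
  j=6: antecedent true; consequent fails at 6 → ✗
Fails at j=6 → formula fails.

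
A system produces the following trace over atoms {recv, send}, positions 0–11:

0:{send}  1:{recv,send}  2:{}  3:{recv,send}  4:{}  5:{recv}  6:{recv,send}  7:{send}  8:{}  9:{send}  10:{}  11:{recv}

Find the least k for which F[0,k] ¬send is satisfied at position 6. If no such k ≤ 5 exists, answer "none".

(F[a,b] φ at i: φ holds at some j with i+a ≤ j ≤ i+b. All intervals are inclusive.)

2

Scan j = 6,7,… for ¬send:
  j=6: fails
  j=7: fails
  j=8: holds
First hit at j=8, so smallest k = 8-6 = 2.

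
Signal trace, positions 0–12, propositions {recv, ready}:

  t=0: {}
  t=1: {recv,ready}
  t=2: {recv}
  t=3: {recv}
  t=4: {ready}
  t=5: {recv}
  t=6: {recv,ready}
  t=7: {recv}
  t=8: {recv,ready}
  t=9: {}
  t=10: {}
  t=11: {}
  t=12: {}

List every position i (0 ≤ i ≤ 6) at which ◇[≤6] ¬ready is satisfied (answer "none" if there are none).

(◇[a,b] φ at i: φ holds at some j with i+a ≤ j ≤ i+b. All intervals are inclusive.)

0, 1, 2, 3, 4, 5, 6

Evaluate at each i in [0,6]:
  i=0: ✓ (witness j=0)
  i=1: ✓ (witness j=2)
  i=2: ✓ (witness j=2)
  i=3: ✓ (witness j=3)
  i=4: ✓ (witness j=5)
  i=5: ✓ (witness j=5)
  i=6: ✓ (witness j=7)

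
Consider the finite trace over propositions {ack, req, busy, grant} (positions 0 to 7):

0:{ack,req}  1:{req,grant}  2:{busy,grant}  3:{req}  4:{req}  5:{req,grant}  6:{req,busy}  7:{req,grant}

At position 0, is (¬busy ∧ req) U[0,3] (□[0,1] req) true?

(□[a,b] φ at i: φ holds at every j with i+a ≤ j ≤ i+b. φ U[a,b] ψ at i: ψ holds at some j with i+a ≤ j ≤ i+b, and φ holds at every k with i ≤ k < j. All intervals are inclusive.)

Need some j in [0,3] with □[0,1] req, and (¬busy ∧ req) at every k in [0,j-1].
  j=0: □[0,1] req holds; no prefix to check → satisfied.

Yes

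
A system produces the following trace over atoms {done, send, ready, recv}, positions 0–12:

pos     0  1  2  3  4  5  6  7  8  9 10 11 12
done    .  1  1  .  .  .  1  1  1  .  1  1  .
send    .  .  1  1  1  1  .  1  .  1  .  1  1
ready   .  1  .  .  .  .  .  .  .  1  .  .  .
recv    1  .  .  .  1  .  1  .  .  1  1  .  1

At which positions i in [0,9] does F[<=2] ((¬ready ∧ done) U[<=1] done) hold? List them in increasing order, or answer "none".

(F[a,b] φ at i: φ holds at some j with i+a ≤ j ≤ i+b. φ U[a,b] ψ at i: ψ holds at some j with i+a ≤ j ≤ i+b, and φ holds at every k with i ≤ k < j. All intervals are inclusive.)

0, 1, 2, 4, 5, 6, 7, 8, 9

Evaluate at each i in [0,9]:
  i=0: ✓ (witness j=1)
  i=1: ✓ (witness j=1)
  i=2: ✓ (witness j=2)
  i=3: ✗ (none in [3,5])
  i=4: ✓ (witness j=6)
  i=5: ✓ (witness j=6)
  i=6: ✓ (witness j=6)
  i=7: ✓ (witness j=7)
  i=8: ✓ (witness j=8)
  i=9: ✓ (witness j=10)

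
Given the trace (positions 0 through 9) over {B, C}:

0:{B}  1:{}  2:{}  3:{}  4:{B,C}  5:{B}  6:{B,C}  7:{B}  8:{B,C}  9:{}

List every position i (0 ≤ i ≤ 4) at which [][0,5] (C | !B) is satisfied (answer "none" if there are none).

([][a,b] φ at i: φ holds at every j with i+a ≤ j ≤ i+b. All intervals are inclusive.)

Evaluate at each i in [0,4]:
  i=0: ✗ (fails at j=0)
  i=1: ✗ (fails at j=5)
  i=2: ✗ (fails at j=5)
  i=3: ✗ (fails at j=5)
  i=4: ✗ (fails at j=5)

none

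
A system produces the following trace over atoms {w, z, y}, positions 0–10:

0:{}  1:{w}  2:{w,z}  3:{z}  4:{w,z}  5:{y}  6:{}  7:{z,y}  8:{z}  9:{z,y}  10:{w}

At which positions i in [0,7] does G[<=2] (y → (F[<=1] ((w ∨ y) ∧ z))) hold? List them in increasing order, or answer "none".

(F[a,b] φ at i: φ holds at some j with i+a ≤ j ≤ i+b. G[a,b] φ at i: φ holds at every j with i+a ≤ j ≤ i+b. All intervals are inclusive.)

Evaluate at each i in [0,7]:
  i=0: ✓ (all of [0,2])
  i=1: ✓ (all of [1,3])
  i=2: ✓ (all of [2,4])
  i=3: ✗ (fails at j=5)
  i=4: ✗ (fails at j=5)
  i=5: ✗ (fails at j=5)
  i=6: ✓ (all of [6,8])
  i=7: ✓ (all of [7,9])

0, 1, 2, 6, 7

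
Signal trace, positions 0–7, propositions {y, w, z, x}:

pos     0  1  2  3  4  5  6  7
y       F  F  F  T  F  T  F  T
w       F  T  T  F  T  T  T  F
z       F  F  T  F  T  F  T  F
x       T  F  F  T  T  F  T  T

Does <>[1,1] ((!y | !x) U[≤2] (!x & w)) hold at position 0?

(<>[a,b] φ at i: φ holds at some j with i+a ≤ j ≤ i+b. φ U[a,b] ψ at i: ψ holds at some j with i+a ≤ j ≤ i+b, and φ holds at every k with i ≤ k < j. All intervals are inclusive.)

Check ((!y | !x) U[≤2] (!x & w)) at each j in [1,1]:
  j=1: holds
Found at j=1 → formula holds.

Yes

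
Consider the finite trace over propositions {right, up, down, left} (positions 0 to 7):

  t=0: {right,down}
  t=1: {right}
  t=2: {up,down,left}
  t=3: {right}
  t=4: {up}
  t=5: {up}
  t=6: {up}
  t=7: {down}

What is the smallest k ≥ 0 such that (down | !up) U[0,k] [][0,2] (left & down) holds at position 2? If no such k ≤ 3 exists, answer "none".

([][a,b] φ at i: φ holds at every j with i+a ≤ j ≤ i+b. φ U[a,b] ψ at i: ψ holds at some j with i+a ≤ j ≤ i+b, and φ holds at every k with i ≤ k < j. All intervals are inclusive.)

Need earliest j ≥ 2 with [][0,2] (left & down), and (down | !up) at every k in [2,j-1].
  j=2: rhs fails.
  j=3: rhs fails.
  j=4: rhs fails.
  j=5: rhs fails.
No witness within the range → none.

none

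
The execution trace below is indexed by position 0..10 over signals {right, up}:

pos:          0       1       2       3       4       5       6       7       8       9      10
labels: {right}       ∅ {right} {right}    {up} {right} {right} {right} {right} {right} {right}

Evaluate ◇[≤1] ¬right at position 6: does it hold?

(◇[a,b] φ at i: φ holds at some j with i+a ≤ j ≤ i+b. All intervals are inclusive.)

Check ¬right at each j in [6,7]:
  j=6: false
  j=7: false
No position in the window satisfies it → formula fails.

False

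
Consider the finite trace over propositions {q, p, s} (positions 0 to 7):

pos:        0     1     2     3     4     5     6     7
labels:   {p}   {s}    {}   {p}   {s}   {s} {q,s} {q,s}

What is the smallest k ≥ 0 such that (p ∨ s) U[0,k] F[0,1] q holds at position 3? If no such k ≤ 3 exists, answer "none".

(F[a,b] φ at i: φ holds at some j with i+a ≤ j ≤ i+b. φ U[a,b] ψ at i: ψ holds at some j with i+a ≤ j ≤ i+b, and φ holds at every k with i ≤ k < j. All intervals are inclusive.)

Need earliest j ≥ 3 with F[0,1] q, and (p ∨ s) at every k in [3,j-1].
  j=3: rhs fails.
  j=4: rhs fails.
  j=5: rhs holds; lhs holds on [3,4]. k = 2.

2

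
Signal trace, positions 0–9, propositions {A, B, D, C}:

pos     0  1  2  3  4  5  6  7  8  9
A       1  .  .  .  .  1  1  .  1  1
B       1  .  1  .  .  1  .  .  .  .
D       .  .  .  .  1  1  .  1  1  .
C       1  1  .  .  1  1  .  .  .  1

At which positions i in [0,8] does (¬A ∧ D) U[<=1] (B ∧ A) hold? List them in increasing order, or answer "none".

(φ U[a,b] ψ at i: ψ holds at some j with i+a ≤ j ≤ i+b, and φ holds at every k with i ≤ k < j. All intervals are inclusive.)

0, 4, 5

Evaluate at each i in [0,8]:
  i=0: ✓ (rhs at j=0)
  i=1: ✗ (no rhs in [1,2])
  i=2: ✗ (no rhs in [2,3])
  i=3: ✗ (no rhs in [3,4])
  i=4: ✓ (rhs at j=5; lhs holds on [4,4])
  i=5: ✓ (rhs at j=5)
  i=6: ✗ (no rhs in [6,7])
  i=7: ✗ (no rhs in [7,8])
  i=8: ✗ (no rhs in [8,9])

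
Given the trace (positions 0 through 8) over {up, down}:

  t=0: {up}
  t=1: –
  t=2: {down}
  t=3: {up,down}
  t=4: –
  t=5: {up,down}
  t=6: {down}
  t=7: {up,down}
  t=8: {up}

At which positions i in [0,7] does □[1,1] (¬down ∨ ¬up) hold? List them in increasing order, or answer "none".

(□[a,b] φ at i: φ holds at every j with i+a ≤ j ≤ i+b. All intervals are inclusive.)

Evaluate at each i in [0,7]:
  i=0: ✓ (all of [1,1])
  i=1: ✓ (all of [2,2])
  i=2: ✗ (fails at j=3)
  i=3: ✓ (all of [4,4])
  i=4: ✗ (fails at j=5)
  i=5: ✓ (all of [6,6])
  i=6: ✗ (fails at j=7)
  i=7: ✓ (all of [8,8])

0, 1, 3, 5, 7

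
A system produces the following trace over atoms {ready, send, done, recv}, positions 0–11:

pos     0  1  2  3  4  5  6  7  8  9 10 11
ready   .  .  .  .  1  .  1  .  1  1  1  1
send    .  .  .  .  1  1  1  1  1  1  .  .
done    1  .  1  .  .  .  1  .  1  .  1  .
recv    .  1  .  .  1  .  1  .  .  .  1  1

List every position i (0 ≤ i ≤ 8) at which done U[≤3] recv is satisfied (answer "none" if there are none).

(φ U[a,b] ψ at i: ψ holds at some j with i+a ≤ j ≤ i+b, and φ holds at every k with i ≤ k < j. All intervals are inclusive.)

0, 1, 4, 6

Evaluate at each i in [0,8]:
  i=0: ✓ (rhs at j=1; lhs holds on [0,0])
  i=1: ✓ (rhs at j=1)
  i=2: ✗ (lhs fails at k=3 before rhs at j=4)
  i=3: ✗ (lhs fails at k=3 before rhs at j=4)
  i=4: ✓ (rhs at j=4)
  i=5: ✗ (lhs fails at k=5 before rhs at j=6)
  i=6: ✓ (rhs at j=6)
  i=7: ✗ (lhs fails at k=7 before rhs at j=10)
  i=8: ✗ (lhs fails at k=9 before rhs at j=10)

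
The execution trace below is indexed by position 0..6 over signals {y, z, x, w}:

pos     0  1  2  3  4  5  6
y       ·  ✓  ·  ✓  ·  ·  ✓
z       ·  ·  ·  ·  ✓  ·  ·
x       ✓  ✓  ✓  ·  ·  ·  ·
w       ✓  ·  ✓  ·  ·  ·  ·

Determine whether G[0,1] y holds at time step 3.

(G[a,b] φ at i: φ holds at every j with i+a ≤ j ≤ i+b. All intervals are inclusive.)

Check y at every j in [3,4]:
  j=3: true
  j=4: false
Fails at j=4 → formula fails.

Does not hold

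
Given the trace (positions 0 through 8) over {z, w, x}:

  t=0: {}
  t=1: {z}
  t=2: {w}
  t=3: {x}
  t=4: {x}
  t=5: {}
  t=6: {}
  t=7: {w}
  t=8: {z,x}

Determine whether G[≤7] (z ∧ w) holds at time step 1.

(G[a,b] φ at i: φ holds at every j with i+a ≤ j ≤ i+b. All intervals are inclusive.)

Does not hold

Check (z ∧ w) at every j in [1,8]:
  j=1: false
  j=2: false
  j=3: false
  j=4: false
  j=5: false
  j=6: false
  j=7: false
  j=8: false
Fails at j=1 → formula fails.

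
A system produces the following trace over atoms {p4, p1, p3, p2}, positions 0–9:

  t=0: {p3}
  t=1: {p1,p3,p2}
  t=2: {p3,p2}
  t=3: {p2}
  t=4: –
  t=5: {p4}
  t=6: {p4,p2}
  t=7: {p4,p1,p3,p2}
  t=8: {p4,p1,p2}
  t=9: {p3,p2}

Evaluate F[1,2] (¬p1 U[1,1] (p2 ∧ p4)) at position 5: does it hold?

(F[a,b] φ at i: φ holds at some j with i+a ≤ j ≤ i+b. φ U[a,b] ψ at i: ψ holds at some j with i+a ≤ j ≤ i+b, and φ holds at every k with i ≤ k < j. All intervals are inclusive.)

Yes

Check (¬p1 U[1,1] (p2 ∧ p4)) at each j in [6,7]:
  j=6: holds
  j=7: fails
Found at j=6 → formula holds.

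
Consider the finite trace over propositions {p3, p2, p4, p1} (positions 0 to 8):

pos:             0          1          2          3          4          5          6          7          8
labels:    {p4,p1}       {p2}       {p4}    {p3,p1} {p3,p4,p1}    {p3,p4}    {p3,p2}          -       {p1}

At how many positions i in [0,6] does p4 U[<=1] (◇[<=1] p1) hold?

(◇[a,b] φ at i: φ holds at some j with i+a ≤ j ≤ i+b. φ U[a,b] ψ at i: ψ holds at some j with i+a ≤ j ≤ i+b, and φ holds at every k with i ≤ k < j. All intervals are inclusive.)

4

Evaluate at each i in [0,6]:
  i=0: ✓ (rhs at j=0)
  i=1: ✗ (lhs fails at k=1 before rhs at j=2)
  i=2: ✓ (rhs at j=2)
  i=3: ✓ (rhs at j=3)
  i=4: ✓ (rhs at j=4)
  i=5: ✗ (no rhs in [5,6])
  i=6: ✗ (lhs fails at k=6 before rhs at j=7)
Positions where it holds: {0, 2, 3, 4} → 4.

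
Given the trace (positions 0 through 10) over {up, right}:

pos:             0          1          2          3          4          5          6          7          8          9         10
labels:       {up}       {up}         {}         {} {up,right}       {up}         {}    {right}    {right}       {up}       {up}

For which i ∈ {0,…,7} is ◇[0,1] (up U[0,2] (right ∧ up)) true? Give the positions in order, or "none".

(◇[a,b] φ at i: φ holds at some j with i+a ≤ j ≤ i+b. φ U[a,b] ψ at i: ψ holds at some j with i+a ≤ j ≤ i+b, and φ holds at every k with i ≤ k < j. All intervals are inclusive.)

Evaluate at each i in [0,7]:
  i=0: ✗ (none in [0,1])
  i=1: ✗ (none in [1,2])
  i=2: ✗ (none in [2,3])
  i=3: ✓ (witness j=4)
  i=4: ✓ (witness j=4)
  i=5: ✗ (none in [5,6])
  i=6: ✗ (none in [6,7])
  i=7: ✗ (none in [7,8])

3, 4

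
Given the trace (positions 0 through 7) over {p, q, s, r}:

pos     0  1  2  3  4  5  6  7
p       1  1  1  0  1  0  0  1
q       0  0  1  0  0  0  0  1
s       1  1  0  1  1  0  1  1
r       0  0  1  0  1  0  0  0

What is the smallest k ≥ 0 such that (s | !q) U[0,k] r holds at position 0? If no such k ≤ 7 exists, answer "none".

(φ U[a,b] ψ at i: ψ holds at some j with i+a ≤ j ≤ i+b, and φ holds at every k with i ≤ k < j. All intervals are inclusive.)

Need earliest j ≥ 0 with r, and (s | !q) at every k in [0,j-1].
  j=0: rhs fails.
  j=1: rhs fails.
  j=2: rhs holds; lhs holds on [0,1]. k = 2.

2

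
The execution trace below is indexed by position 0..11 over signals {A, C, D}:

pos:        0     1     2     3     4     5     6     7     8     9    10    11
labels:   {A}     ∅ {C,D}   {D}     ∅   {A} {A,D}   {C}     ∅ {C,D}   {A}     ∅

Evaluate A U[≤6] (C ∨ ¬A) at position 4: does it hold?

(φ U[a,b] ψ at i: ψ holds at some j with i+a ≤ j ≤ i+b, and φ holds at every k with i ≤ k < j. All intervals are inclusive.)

Need some j in [4,10] with (C ∨ ¬A), and A at every k in [4,j-1].
  j=4: (C ∨ ¬A) holds; no prefix to check → satisfied.

True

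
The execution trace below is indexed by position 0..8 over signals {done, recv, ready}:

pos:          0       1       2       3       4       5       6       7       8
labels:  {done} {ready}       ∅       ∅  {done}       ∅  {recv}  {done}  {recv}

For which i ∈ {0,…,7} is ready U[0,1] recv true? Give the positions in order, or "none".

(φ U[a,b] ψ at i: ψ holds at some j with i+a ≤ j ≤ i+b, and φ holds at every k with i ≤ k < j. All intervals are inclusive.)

6

Evaluate at each i in [0,7]:
  i=0: ✗ (no rhs in [0,1])
  i=1: ✗ (no rhs in [1,2])
  i=2: ✗ (no rhs in [2,3])
  i=3: ✗ (no rhs in [3,4])
  i=4: ✗ (no rhs in [4,5])
  i=5: ✗ (lhs fails at k=5 before rhs at j=6)
  i=6: ✓ (rhs at j=6)
  i=7: ✗ (lhs fails at k=7 before rhs at j=8)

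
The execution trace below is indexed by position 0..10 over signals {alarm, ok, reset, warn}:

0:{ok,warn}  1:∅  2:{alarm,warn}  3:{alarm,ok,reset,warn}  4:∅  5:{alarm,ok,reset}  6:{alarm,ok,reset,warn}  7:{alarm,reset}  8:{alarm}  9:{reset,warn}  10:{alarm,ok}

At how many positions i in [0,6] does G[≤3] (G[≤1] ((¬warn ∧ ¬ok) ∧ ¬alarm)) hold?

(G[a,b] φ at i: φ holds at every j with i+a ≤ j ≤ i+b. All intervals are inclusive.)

0

Evaluate at each i in [0,6]:
  i=0: ✗ (fails at j=0)
  i=1: ✗ (fails at j=1)
  i=2: ✗ (fails at j=2)
  i=3: ✗ (fails at j=3)
  i=4: ✗ (fails at j=4)
  i=5: ✗ (fails at j=5)
  i=6: ✗ (fails at j=6)
Positions where it holds: {} → 0.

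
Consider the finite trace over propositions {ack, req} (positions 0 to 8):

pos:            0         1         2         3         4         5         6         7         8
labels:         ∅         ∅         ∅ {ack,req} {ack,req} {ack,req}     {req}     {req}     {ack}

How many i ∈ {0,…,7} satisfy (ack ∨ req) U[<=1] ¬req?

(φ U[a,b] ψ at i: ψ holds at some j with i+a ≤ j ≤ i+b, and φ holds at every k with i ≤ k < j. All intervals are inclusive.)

Evaluate at each i in [0,7]:
  i=0: ✓ (rhs at j=0)
  i=1: ✓ (rhs at j=1)
  i=2: ✓ (rhs at j=2)
  i=3: ✗ (no rhs in [3,4])
  i=4: ✗ (no rhs in [4,5])
  i=5: ✗ (no rhs in [5,6])
  i=6: ✗ (no rhs in [6,7])
  i=7: ✓ (rhs at j=8; lhs holds on [7,7])
Positions where it holds: {0, 1, 2, 7} → 4.

4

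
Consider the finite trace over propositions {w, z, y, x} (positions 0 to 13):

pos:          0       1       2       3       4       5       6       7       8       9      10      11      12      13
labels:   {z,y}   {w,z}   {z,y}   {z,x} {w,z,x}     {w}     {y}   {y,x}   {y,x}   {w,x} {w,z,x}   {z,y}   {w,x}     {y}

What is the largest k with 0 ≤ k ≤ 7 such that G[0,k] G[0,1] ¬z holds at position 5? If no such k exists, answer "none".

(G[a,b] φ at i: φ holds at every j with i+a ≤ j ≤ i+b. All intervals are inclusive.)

G[0,1] ¬z must hold from j=5 onward; find where it first fails.
  j=5: holds
  j=6: holds
  j=7: holds
  j=8: holds
  j=9: fails
Holds on [5,8], so largest k = 3.

3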